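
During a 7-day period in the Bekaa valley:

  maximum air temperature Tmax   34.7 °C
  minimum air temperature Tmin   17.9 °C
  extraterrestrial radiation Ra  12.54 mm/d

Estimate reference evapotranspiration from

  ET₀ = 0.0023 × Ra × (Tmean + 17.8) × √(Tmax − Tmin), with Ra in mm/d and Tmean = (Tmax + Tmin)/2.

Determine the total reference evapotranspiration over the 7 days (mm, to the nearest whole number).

Tmean = (34.7 + 17.9)/2 = 26.30 °C
ET₀ = 0.0023 × 12.54 × (26.30 + 17.8) × √16.8 = 0.0023 × 12.54 × 44.10 × 4.0988 = 5.2134 mm/d
Over 7 days: 5.2134 × 7 = 36.494 mm

36 mm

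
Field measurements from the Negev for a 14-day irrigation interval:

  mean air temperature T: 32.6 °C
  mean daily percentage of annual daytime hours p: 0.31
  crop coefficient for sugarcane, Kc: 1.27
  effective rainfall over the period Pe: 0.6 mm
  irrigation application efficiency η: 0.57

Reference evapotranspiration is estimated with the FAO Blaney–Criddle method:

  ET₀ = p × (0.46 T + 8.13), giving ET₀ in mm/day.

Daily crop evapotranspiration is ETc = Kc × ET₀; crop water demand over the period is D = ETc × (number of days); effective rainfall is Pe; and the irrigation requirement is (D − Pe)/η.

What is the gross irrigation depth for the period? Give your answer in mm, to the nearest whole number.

223 mm

ET₀ = 0.31 × (0.46 × 32.6 + 8.13) = 0.31 × 23.126 = 7.1691 mm/d
ETc = Kc × ET₀ = 1.27 × 7.1691 = 9.1048 mm/d
Crop demand D = ETc × 14 d = 9.1048 × 14 = 127.467 mm
D − Pe = 127.467 − 0.6 = 126.867 mm
Gross irrigation = 126.867 / 0.57 = 222.574 mm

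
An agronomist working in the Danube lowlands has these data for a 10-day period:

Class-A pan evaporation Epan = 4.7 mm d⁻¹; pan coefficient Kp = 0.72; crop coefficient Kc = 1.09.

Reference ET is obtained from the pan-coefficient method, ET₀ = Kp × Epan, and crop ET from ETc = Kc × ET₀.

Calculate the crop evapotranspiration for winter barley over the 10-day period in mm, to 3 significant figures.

ET₀ = 0.72 × 4.7 = 3.3840 mm/d
ETc = Kc × ET₀ = 1.09 × 3.3840 = 3.6886 mm/d
Over 10 days: 3.6886 × 10 = 36.886 mm

36.9 mm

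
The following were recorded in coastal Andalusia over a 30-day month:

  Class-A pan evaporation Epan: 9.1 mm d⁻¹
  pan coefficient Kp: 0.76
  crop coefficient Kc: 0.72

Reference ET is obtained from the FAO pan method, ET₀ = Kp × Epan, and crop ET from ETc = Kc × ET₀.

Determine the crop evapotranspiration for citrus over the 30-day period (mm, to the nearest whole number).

149 mm

ET₀ = 0.76 × 9.1 = 6.9160 mm/d
ETc = Kc × ET₀ = 0.72 × 6.9160 = 4.9795 mm/d
Over 30 days: 4.9795 × 30 = 149.385 mm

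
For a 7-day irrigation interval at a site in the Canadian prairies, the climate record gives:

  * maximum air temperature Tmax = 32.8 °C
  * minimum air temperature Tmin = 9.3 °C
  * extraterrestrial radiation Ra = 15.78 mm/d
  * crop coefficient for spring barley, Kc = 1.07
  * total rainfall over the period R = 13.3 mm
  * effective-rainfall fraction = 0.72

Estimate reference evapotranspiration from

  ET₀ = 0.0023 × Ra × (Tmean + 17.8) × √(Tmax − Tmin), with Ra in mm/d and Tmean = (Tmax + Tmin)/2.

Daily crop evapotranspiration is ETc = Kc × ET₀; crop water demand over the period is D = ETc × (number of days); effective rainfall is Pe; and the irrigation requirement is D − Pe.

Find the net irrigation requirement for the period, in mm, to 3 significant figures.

Tmean = (32.8 + 9.3)/2 = 21.05 °C
ET₀ = 0.0023 × 15.78 × (21.05 + 17.8) × √23.5 = 0.0023 × 15.78 × 38.85 × 4.8477 = 6.8354 mm/d
ETc = Kc × ET₀ = 1.07 × 6.8354 = 7.3139 mm/d
Crop demand D = ETc × 7 d = 7.3139 × 7 = 51.197 mm
Pe = 0.72 × 13.3 = 9.576 mm
D − Pe = 51.197 − 9.576 = 41.621 mm

41.6 mm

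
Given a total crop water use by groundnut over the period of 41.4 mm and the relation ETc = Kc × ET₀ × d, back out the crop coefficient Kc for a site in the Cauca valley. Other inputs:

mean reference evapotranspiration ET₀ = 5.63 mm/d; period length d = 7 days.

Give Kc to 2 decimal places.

ETc = Kc × ET₀ × d  ⇒  Kc = ETc / (ET₀ × d)
Kc = 41.4 / (5.63 × 7) = 41.4 / 39.41 = 1.0505

1.05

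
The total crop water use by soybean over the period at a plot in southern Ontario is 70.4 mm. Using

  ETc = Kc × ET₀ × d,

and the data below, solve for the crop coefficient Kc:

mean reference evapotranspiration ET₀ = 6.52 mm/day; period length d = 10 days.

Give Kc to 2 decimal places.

1.08

ETc = Kc × ET₀ × d  ⇒  Kc = ETc / (ET₀ × d)
Kc = 70.4 / (6.52 × 10) = 70.4 / 65.20 = 1.0798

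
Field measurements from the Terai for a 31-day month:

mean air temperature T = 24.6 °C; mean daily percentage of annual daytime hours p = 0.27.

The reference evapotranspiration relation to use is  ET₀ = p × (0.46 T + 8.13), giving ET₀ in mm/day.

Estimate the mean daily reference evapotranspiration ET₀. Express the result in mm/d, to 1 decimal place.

5.3 mm/d

ET₀ = 0.27 × (0.46 × 24.6 + 8.13) = 0.27 × 19.446 = 5.2504 mm/d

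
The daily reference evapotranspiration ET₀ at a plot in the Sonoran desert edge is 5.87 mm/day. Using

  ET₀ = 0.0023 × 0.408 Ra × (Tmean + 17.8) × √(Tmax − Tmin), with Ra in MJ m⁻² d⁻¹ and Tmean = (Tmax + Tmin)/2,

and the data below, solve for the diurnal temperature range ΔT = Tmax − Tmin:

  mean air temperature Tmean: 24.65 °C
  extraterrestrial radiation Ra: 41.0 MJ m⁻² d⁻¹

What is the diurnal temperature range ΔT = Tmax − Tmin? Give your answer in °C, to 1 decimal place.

12.9 °C

√ΔT = ET₀ / [0.0023 × 0.408 × Ra × (Tmean+17.8)] = 5.87 / (0.0023 × 16.7280 × 42.45) = 3.5941
ΔT = 3.5941² = 12.918 °C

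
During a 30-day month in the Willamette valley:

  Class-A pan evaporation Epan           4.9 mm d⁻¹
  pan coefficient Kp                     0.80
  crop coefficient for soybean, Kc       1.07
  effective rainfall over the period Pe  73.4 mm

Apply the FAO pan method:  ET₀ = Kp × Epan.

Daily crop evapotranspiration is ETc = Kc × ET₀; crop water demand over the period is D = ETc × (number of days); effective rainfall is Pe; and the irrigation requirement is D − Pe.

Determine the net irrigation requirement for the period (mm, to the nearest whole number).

ET₀ = 0.80 × 4.9 = 3.9200 mm/d
ETc = Kc × ET₀ = 1.07 × 3.9200 = 4.1944 mm/d
Crop demand D = ETc × 30 d = 4.1944 × 30 = 125.832 mm
D − Pe = 125.832 − 73.4 = 52.432 mm

52 mm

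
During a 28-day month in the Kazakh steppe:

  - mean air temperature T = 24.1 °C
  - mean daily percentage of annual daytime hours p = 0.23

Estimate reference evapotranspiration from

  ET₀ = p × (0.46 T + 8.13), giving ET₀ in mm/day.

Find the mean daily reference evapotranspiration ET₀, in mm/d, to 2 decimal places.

ET₀ = 0.23 × (0.46 × 24.1 + 8.13) = 0.23 × 19.216 = 4.4197 mm/d

4.42 mm/d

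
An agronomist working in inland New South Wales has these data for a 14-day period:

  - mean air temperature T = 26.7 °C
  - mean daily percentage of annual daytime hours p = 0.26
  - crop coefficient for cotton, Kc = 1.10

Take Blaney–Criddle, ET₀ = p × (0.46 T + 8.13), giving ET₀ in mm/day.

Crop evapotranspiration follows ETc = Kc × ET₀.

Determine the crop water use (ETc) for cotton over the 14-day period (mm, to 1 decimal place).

81.7 mm

ET₀ = 0.26 × (0.46 × 26.7 + 8.13) = 0.26 × 20.412 = 5.3071 mm/d
ETc = Kc × ET₀ = 1.10 × 5.3071 = 5.8378 mm/d
Over 14 days: 5.8378 × 14 = 81.729 mm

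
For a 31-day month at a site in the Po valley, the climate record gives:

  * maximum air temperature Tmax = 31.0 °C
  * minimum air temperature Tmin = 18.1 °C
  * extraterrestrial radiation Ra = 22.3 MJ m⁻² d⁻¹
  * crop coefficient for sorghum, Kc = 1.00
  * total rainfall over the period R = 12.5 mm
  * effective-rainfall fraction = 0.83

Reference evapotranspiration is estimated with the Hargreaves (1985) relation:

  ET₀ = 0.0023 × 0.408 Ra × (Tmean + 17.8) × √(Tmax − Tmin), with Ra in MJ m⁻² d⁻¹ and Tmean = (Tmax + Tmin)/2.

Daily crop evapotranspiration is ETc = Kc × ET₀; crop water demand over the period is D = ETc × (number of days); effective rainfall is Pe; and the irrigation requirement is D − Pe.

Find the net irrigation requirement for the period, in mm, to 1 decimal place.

88.3 mm

Tmean = (31.0 + 18.1)/2 = 24.55 °C
0.408 Ra = 0.408 × 22.3 = 9.0984 mm/d equivalent
ET₀ = 0.0023 × 9.0984 × (24.55 + 17.8) × √12.9 = 0.0023 × 9.0984 × 42.35 × 3.5917 = 3.1831 mm/d
ETc = Kc × ET₀ = 1.00 × 3.1831 = 3.1831 mm/d
Crop demand D = ETc × 31 d = 3.1831 × 31 = 98.676 mm
Pe = 0.83 × 12.5 = 10.375 mm
D − Pe = 98.676 − 10.375 = 88.301 mm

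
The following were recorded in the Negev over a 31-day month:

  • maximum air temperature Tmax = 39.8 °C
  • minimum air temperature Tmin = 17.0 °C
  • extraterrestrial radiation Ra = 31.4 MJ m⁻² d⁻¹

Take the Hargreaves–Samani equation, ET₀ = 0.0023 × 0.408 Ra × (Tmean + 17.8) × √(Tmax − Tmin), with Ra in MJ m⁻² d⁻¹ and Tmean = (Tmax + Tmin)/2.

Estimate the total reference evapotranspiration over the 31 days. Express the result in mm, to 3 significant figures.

202 mm

Tmean = (39.8 + 17.0)/2 = 28.40 °C
0.408 Ra = 0.408 × 31.4 = 12.8112 mm/d equivalent
ET₀ = 0.0023 × 12.8112 × (28.40 + 17.8) × √22.8 = 0.0023 × 12.8112 × 46.20 × 4.7749 = 6.5002 mm/d
Over 31 days: 6.5002 × 31 = 201.506 mm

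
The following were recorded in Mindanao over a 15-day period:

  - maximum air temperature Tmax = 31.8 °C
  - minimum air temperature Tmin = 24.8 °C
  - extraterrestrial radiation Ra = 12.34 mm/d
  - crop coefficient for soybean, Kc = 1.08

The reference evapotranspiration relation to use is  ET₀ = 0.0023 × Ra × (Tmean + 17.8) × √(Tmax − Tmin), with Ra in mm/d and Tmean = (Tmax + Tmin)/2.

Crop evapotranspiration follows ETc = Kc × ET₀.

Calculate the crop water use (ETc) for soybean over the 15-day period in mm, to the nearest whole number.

Tmean = (31.8 + 24.8)/2 = 28.30 °C
ET₀ = 0.0023 × 12.34 × (28.30 + 17.8) × √7.0 = 0.0023 × 12.34 × 46.10 × 2.6458 = 3.4618 mm/d
ETc = Kc × ET₀ = 1.08 × 3.4618 = 3.7387 mm/d
Over 15 days: 3.7387 × 15 = 56.081 mm

56 mm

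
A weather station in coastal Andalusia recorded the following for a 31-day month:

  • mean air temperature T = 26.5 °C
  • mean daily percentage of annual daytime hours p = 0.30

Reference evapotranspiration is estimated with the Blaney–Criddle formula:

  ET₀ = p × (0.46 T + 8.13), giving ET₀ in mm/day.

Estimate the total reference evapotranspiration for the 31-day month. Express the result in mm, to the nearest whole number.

ET₀ = 0.30 × (0.46 × 26.5 + 8.13) = 0.30 × 20.320 = 6.0960 mm/d
Monthly total = 6.0960 × 31 = 188.976 mm

189 mm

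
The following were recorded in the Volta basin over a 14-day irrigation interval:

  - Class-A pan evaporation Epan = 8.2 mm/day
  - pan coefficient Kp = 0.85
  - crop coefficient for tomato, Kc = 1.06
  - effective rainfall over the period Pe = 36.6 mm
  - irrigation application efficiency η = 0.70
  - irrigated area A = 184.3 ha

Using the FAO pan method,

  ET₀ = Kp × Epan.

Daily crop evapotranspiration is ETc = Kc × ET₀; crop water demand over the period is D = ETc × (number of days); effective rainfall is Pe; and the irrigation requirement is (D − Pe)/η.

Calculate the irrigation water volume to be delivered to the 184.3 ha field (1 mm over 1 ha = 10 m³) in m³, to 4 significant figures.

176000 m³

ET₀ = 0.85 × 8.2 = 6.9700 mm/d
ETc = Kc × ET₀ = 1.06 × 6.9700 = 7.3882 mm/d
Crop demand D = ETc × 14 d = 7.3882 × 14 = 103.435 mm
D − Pe = 103.435 − 36.6 = 66.835 mm
Gross irrigation = 66.835 / 0.70 = 95.479 mm
Volume = 95.479 mm × 184.3 ha × 10 = 175967.8 m³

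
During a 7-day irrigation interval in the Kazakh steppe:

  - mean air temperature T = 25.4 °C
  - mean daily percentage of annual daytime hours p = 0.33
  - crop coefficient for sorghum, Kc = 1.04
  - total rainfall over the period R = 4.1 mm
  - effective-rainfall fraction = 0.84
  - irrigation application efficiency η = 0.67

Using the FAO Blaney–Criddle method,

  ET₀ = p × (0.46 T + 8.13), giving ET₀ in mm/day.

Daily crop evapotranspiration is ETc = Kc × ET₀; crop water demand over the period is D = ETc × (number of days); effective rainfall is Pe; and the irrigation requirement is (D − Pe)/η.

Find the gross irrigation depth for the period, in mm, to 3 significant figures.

ET₀ = 0.33 × (0.46 × 25.4 + 8.13) = 0.33 × 19.814 = 6.5386 mm/d
ETc = Kc × ET₀ = 1.04 × 6.5386 = 6.8001 mm/d
Crop demand D = ETc × 7 d = 6.8001 × 7 = 47.601 mm
Pe = 0.84 × 4.1 = 3.444 mm
D − Pe = 47.601 − 3.444 = 44.157 mm
Gross irrigation = 44.157 / 0.67 = 65.906 mm

65.9 mm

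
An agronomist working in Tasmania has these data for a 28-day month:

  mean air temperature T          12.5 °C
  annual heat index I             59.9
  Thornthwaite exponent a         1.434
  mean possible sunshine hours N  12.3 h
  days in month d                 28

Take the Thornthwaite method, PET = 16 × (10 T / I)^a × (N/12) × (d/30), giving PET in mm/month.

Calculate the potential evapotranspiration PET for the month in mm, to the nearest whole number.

10T/I = 10 × 12.5 / 59.9 = 2.0868
(10T/I)^a = 2.0868^1.434 = 2.8717
Uncorrected PET = 16 × 2.8717 = 45.947 mm
Correction = (N/12)(d/30) = (12.3/12)(28/30) = 0.9567
PET = 45.947 × 0.9567 = 43.957 mm/month

44 mm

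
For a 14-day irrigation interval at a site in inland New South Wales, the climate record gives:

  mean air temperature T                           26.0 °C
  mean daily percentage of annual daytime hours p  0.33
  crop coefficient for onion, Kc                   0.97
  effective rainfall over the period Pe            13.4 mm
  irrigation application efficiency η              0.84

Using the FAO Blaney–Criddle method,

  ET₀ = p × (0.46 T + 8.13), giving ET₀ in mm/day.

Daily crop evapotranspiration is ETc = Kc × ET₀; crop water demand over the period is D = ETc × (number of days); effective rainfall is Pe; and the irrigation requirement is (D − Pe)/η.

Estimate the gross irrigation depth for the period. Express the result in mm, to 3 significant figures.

ET₀ = 0.33 × (0.46 × 26.0 + 8.13) = 0.33 × 20.090 = 6.6297 mm/d
ETc = Kc × ET₀ = 0.97 × 6.6297 = 6.4308 mm/d
Crop demand D = ETc × 14 d = 6.4308 × 14 = 90.031 mm
D − Pe = 90.031 − 13.4 = 76.631 mm
Gross irrigation = 76.631 / 0.84 = 91.227 mm

91.2 mm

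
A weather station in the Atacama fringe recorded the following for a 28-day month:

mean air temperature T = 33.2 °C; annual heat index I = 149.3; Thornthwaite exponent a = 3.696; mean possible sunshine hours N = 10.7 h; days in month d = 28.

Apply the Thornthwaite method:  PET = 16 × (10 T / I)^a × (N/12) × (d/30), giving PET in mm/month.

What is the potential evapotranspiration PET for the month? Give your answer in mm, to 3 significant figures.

255 mm

10T/I = 10 × 33.2 / 149.3 = 2.2237
(10T/I)^a = 2.2237^3.696 = 19.1776
Uncorrected PET = 16 × 19.1776 = 306.842 mm
Correction = (N/12)(d/30) = (10.7/12)(28/30) = 0.8322
PET = 306.842 × 0.8322 = 255.354 mm/month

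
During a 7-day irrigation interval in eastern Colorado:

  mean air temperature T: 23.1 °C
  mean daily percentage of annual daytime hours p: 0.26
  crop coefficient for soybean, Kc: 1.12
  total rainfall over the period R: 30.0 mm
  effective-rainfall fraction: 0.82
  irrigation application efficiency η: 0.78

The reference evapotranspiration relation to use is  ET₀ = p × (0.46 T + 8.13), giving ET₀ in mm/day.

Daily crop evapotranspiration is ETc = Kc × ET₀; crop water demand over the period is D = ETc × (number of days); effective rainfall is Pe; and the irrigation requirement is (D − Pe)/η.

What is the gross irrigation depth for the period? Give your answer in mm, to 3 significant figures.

ET₀ = 0.26 × (0.46 × 23.1 + 8.13) = 0.26 × 18.756 = 4.8766 mm/d
ETc = Kc × ET₀ = 1.12 × 4.8766 = 5.4618 mm/d
Crop demand D = ETc × 7 d = 5.4618 × 7 = 38.233 mm
Pe = 0.82 × 30.0 = 24.600 mm
D − Pe = 38.233 − 24.600 = 13.633 mm
Gross irrigation = 13.633 / 0.78 = 17.478 mm

17.5 mm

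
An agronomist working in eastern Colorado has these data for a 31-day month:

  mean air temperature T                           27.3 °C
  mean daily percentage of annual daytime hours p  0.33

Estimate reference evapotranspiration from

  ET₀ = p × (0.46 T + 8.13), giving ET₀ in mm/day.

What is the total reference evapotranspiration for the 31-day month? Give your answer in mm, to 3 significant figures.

ET₀ = 0.33 × (0.46 × 27.3 + 8.13) = 0.33 × 20.688 = 6.8270 mm/d
Monthly total = 6.8270 × 31 = 211.637 mm

212 mm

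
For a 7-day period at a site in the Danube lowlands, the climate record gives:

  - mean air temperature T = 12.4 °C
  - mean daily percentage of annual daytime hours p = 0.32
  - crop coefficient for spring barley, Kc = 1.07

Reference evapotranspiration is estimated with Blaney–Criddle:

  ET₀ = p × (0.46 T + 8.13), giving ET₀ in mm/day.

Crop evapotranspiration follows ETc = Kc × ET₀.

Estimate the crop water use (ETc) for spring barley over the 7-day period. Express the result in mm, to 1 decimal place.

ET₀ = 0.32 × (0.46 × 12.4 + 8.13) = 0.32 × 13.834 = 4.4269 mm/d
ETc = Kc × ET₀ = 1.07 × 4.4269 = 4.7368 mm/d
Over 7 days: 4.7368 × 7 = 33.158 mm

33.2 mm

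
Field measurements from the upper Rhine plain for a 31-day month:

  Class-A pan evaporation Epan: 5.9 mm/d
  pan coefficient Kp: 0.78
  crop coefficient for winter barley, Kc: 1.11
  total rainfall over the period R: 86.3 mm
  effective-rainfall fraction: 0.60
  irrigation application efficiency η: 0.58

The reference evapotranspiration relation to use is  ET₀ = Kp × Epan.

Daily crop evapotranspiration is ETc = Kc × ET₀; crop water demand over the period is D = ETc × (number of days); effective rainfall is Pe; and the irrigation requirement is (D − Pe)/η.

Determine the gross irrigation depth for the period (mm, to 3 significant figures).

184 mm

ET₀ = 0.78 × 5.9 = 4.6020 mm/d
ETc = Kc × ET₀ = 1.11 × 4.6020 = 5.1082 mm/d
Crop demand D = ETc × 31 d = 5.1082 × 31 = 158.354 mm
Pe = 0.60 × 86.3 = 51.780 mm
D − Pe = 158.354 − 51.780 = 106.574 mm
Gross irrigation = 106.574 / 0.58 = 183.748 mm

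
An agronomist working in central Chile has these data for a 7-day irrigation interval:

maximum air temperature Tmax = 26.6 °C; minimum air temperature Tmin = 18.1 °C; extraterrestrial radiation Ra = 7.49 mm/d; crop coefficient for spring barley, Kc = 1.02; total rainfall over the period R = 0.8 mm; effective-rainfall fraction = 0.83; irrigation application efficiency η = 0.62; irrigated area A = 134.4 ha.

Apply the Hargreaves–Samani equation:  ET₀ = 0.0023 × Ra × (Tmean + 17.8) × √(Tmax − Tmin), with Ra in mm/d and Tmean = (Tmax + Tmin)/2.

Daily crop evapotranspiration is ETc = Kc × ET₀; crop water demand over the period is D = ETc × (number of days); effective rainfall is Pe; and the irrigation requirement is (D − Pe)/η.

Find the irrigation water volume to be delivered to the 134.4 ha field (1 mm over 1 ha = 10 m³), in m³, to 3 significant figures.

Tmean = (26.6 + 18.1)/2 = 22.35 °C
ET₀ = 0.0023 × 7.49 × (22.35 + 17.8) × √8.5 = 0.0023 × 7.49 × 40.15 × 2.9155 = 2.0165 mm/d
ETc = Kc × ET₀ = 1.02 × 2.0165 = 2.0568 mm/d
Crop demand D = ETc × 7 d = 2.0568 × 7 = 14.398 mm
Pe = 0.83 × 0.8 = 0.664 mm
D − Pe = 14.398 − 0.664 = 13.734 mm
Gross irrigation = 13.734 / 0.62 = 22.152 mm
Volume = 22.152 mm × 134.4 ha × 10 = 29772.3 m³

29800 m³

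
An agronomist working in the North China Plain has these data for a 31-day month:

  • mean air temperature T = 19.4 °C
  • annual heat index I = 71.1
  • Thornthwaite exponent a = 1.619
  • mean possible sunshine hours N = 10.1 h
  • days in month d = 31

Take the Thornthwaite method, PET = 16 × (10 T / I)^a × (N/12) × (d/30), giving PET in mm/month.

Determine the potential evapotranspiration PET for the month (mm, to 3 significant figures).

70.7 mm

10T/I = 10 × 19.4 / 71.1 = 2.7286
(10T/I)^a = 2.7286^1.619 = 5.0791
Uncorrected PET = 16 × 5.0791 = 81.266 mm
Correction = (N/12)(d/30) = (10.1/12)(31/30) = 0.8697
PET = 81.266 × 0.8697 = 70.677 mm/month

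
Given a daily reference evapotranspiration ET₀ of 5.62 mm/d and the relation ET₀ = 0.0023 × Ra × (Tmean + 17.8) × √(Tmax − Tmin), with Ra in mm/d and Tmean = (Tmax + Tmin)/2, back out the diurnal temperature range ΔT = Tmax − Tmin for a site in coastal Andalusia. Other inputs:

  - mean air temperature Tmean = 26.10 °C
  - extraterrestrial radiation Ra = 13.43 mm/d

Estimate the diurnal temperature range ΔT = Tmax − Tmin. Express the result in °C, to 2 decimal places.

√ΔT = ET₀ / [0.0023 × Ra × (Tmean+17.8)] = 5.62 / (0.0023 × 13.43 × 43.90) = 4.1445
ΔT = 4.1445² = 17.177 °C

17.18 °C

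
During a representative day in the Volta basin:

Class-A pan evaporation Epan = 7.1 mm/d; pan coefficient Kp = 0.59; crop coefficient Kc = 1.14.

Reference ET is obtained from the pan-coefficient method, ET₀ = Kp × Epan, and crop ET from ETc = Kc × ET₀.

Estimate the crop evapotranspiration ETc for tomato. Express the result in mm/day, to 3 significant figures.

ET₀ = 0.59 × 7.1 = 4.1890 mm/d
ETc = Kc × ET₀ = 1.14 × 4.1890 = 4.7755 mm/d

4.78 mm/day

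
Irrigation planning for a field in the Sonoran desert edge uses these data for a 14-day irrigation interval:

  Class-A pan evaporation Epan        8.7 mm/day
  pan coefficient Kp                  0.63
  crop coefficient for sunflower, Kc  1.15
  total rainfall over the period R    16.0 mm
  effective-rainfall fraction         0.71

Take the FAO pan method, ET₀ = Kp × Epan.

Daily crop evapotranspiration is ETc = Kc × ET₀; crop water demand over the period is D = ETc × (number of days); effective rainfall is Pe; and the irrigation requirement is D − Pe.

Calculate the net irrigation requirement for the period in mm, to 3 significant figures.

76.9 mm

ET₀ = 0.63 × 8.7 = 5.4810 mm/d
ETc = Kc × ET₀ = 1.15 × 5.4810 = 6.3032 mm/d
Crop demand D = ETc × 14 d = 6.3032 × 14 = 88.245 mm
Pe = 0.71 × 16.0 = 11.360 mm
D − Pe = 88.245 − 11.360 = 76.885 mm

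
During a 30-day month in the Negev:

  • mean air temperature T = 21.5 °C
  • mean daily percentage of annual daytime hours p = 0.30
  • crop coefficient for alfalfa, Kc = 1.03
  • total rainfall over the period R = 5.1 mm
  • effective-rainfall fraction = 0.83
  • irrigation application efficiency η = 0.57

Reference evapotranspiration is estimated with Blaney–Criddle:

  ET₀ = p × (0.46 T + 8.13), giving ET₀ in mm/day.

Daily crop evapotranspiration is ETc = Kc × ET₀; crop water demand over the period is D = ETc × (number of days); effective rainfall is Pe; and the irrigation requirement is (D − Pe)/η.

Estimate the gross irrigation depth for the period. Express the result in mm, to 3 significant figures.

ET₀ = 0.30 × (0.46 × 21.5 + 8.13) = 0.30 × 18.020 = 5.4060 mm/d
ETc = Kc × ET₀ = 1.03 × 5.4060 = 5.5682 mm/d
Crop demand D = ETc × 30 d = 5.5682 × 30 = 167.046 mm
Pe = 0.83 × 5.1 = 4.233 mm
D − Pe = 167.046 − 4.233 = 162.813 mm
Gross irrigation = 162.813 / 0.57 = 285.637 mm

286 mm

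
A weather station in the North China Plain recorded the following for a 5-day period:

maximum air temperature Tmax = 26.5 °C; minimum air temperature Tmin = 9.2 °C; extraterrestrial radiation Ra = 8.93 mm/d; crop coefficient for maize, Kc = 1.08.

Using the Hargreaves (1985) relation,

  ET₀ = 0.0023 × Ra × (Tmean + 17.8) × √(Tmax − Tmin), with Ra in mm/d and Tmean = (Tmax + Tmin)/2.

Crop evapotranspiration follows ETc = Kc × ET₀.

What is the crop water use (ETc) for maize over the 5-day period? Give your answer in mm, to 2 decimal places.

Tmean = (26.5 + 9.2)/2 = 17.85 °C
ET₀ = 0.0023 × 8.93 × (17.85 + 17.8) × √17.3 = 0.0023 × 8.93 × 35.65 × 4.1593 = 3.0455 mm/d
ETc = Kc × ET₀ = 1.08 × 3.0455 = 3.2891 mm/d
Over 5 days: 3.2891 × 5 = 16.446 mm

16.45 mm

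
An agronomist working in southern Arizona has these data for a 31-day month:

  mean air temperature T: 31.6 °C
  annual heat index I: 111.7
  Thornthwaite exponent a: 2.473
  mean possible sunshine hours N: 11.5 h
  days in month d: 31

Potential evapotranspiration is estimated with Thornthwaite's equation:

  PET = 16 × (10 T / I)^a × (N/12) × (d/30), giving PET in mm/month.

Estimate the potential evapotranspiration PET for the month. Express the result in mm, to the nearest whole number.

207 mm

10T/I = 10 × 31.6 / 111.7 = 2.8290
(10T/I)^a = 2.8290^2.473 = 13.0885
Uncorrected PET = 16 × 13.0885 = 209.416 mm
Correction = (N/12)(d/30) = (11.5/12)(31/30) = 0.9903
PET = 209.416 × 0.9903 = 207.385 mm/month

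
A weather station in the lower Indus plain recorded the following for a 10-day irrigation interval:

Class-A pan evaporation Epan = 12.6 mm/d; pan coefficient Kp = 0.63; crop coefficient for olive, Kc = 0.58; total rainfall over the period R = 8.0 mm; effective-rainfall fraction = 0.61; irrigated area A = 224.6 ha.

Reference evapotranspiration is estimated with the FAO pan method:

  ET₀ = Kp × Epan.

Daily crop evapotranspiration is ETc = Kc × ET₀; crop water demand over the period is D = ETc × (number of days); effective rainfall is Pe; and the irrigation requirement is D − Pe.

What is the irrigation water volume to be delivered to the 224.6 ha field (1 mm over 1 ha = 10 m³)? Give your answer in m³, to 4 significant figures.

ET₀ = 0.63 × 12.6 = 7.9380 mm/d
ETc = Kc × ET₀ = 0.58 × 7.9380 = 4.6040 mm/d
Crop demand D = ETc × 10 d = 4.6040 × 10 = 46.040 mm
Pe = 0.61 × 8.0 = 4.880 mm
D − Pe = 46.040 − 4.880 = 41.160 mm
Volume = 41.160 mm × 224.6 ha × 10 = 92445.4 m³

92450 m³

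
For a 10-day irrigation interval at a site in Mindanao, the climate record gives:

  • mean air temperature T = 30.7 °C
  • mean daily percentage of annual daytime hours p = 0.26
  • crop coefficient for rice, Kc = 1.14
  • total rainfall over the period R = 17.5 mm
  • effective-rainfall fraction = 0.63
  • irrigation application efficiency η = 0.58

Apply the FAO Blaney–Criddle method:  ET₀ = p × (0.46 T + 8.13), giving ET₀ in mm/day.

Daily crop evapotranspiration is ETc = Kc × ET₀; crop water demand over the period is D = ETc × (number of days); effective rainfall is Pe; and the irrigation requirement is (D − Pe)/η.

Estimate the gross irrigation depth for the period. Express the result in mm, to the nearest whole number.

ET₀ = 0.26 × (0.46 × 30.7 + 8.13) = 0.26 × 22.252 = 5.7855 mm/d
ETc = Kc × ET₀ = 1.14 × 5.7855 = 6.5955 mm/d
Crop demand D = ETc × 10 d = 6.5955 × 10 = 65.955 mm
Pe = 0.63 × 17.5 = 11.025 mm
D − Pe = 65.955 − 11.025 = 54.930 mm
Gross irrigation = 54.930 / 0.58 = 94.707 mm

95 mm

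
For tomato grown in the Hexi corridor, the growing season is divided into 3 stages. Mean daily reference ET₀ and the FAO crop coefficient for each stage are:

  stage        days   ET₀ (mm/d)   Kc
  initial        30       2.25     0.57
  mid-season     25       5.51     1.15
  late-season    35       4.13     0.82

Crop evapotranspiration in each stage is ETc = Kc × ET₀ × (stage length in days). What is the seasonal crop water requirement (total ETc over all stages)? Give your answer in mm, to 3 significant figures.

315 mm

initial: 0.57 × 2.25 × 30 = 38.48 mm
mid-season: 1.15 × 5.51 × 25 = 158.41 mm
late-season: 0.82 × 4.13 × 35 = 118.53 mm
Seasonal total = 315.42 mm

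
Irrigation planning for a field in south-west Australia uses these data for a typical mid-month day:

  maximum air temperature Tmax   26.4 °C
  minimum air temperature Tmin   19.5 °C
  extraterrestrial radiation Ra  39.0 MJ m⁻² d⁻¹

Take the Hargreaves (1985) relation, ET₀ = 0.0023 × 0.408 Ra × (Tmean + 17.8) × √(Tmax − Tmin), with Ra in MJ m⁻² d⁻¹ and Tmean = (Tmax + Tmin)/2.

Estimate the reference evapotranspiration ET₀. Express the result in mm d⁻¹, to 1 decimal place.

3.9 mm d⁻¹

Tmean = (26.4 + 19.5)/2 = 22.95 °C
0.408 Ra = 0.408 × 39.0 = 15.9120 mm/d equivalent
ET₀ = 0.0023 × 15.9120 × (22.95 + 17.8) × √6.9 = 0.0023 × 15.9120 × 40.75 × 2.6268 = 3.9175 mm/d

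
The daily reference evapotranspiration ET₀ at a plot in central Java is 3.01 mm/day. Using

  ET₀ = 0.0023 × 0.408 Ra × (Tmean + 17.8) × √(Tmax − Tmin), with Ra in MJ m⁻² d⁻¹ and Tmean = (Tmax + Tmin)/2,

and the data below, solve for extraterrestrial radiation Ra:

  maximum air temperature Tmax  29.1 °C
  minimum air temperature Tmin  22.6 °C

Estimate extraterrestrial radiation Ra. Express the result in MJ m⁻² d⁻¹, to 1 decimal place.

Tmean = (29.1+22.6)/2 = 25.85 °C; ΔT = 6.5
Ra = ET₀ / [0.0023 × 0.408 × (Tmean+17.8) × √ΔT]
   = 3.01 / (0.0023 × 0.408 × 43.65 × 2.5495) = 28.823 MJ m⁻² d⁻¹

28.8 MJ m⁻² d⁻¹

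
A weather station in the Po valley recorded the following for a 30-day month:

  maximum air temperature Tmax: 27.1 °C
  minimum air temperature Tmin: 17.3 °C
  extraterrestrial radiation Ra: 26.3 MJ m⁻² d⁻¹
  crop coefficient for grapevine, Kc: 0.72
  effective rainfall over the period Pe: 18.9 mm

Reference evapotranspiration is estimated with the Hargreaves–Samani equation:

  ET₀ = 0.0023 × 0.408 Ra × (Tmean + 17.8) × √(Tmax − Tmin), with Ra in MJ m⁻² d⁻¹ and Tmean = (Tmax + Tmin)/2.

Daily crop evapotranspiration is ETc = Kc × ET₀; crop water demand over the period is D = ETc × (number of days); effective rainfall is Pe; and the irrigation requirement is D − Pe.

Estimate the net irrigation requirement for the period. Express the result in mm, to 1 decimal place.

47.9 mm

Tmean = (27.1 + 17.3)/2 = 22.20 °C
0.408 Ra = 0.408 × 26.3 = 10.7304 mm/d equivalent
ET₀ = 0.0023 × 10.7304 × (22.20 + 17.8) × √9.8 = 0.0023 × 10.7304 × 40.00 × 3.1305 = 3.0904 mm/d
ETc = Kc × ET₀ = 0.72 × 3.0904 = 2.2251 mm/d
Crop demand D = ETc × 30 d = 2.2251 × 30 = 66.753 mm
D − Pe = 66.753 − 18.9 = 47.853 mm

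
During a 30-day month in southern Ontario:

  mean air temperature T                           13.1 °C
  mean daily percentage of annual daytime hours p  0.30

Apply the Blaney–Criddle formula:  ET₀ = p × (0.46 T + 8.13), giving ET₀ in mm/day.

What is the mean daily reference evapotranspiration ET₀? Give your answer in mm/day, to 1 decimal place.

ET₀ = 0.30 × (0.46 × 13.1 + 8.13) = 0.30 × 14.156 = 4.2468 mm/d

4.2 mm/day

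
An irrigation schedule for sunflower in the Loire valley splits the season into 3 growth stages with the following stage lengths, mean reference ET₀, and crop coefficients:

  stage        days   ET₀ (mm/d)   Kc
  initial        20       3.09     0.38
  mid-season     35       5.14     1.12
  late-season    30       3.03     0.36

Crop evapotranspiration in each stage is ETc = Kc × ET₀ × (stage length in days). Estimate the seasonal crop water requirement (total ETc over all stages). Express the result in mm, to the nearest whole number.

initial: 0.38 × 3.09 × 20 = 23.48 mm
mid-season: 1.12 × 5.14 × 35 = 201.49 mm
late-season: 0.36 × 3.03 × 30 = 32.72 mm
Seasonal total = 257.69 mm

258 mm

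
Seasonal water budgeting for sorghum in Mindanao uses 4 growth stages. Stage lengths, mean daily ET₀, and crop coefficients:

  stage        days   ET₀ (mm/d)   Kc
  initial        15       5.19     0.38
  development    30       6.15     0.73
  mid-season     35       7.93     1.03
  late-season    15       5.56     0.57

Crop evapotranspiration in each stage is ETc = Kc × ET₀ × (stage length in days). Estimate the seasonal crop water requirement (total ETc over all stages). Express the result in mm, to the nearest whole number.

initial: 0.38 × 5.19 × 15 = 29.58 mm
development: 0.73 × 6.15 × 30 = 134.69 mm
mid-season: 1.03 × 7.93 × 35 = 285.88 mm
late-season: 0.57 × 5.56 × 15 = 47.54 mm
Seasonal total = 497.69 mm

498 mm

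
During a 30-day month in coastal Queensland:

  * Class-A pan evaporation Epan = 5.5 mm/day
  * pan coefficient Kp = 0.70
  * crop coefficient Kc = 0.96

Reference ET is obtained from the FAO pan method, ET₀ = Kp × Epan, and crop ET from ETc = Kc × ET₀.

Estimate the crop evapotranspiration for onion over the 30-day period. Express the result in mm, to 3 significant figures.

ET₀ = 0.70 × 5.5 = 3.8500 mm/d
ETc = Kc × ET₀ = 0.96 × 3.8500 = 3.6960 mm/d
Over 30 days: 3.6960 × 30 = 110.880 mm

111 mm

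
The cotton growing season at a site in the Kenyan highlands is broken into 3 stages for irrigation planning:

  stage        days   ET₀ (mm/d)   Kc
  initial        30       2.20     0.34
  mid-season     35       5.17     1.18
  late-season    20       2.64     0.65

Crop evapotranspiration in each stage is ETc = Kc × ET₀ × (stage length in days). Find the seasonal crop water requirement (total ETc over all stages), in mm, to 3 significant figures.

270 mm

initial: 0.34 × 2.20 × 30 = 22.44 mm
mid-season: 1.18 × 5.17 × 35 = 213.52 mm
late-season: 0.65 × 2.64 × 20 = 34.32 mm
Seasonal total = 270.28 mm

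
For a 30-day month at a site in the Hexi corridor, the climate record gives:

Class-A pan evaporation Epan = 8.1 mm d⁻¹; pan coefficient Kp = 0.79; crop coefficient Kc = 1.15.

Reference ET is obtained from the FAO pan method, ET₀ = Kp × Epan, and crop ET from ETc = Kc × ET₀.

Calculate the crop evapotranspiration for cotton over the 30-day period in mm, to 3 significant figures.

ET₀ = 0.79 × 8.1 = 6.3990 mm/d
ETc = Kc × ET₀ = 1.15 × 6.3990 = 7.3589 mm/d
Over 30 days: 7.3589 × 30 = 220.767 mm

221 mm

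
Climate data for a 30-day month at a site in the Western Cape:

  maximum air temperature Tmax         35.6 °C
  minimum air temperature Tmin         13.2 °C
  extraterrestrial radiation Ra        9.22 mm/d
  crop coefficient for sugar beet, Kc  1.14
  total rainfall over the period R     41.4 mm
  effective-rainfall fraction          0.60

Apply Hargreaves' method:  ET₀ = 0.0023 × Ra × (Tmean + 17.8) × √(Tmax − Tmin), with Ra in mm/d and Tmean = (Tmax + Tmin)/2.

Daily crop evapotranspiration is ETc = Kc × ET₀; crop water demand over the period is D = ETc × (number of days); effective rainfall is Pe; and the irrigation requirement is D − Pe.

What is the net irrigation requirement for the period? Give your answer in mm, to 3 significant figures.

120 mm

Tmean = (35.6 + 13.2)/2 = 24.40 °C
ET₀ = 0.0023 × 9.22 × (24.40 + 17.8) × √22.4 = 0.0023 × 9.22 × 42.20 × 4.7329 = 4.2354 mm/d
ETc = Kc × ET₀ = 1.14 × 4.2354 = 4.8284 mm/d
Crop demand D = ETc × 30 d = 4.8284 × 30 = 144.852 mm
Pe = 0.60 × 41.4 = 24.840 mm
D − Pe = 144.852 − 24.840 = 120.012 mm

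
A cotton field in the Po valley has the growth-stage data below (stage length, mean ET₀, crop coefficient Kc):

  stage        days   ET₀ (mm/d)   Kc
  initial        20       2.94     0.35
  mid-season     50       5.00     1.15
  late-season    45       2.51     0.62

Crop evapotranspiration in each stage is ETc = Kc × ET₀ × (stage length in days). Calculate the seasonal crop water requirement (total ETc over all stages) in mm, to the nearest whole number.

378 mm

initial: 0.35 × 2.94 × 20 = 20.58 mm
mid-season: 1.15 × 5.00 × 50 = 287.50 mm
late-season: 0.62 × 2.51 × 45 = 70.03 mm
Seasonal total = 378.11 mm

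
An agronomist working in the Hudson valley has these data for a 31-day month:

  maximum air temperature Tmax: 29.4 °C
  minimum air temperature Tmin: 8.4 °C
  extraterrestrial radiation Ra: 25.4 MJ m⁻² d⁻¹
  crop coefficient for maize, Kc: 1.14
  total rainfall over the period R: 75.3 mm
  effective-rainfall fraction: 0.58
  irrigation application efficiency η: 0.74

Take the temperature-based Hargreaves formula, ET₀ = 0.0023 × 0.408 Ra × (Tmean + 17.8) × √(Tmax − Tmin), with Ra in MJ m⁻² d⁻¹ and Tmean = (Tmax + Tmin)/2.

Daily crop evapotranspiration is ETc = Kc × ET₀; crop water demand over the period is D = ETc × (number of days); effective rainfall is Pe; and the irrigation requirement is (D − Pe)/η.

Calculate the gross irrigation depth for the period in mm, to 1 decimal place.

Tmean = (29.4 + 8.4)/2 = 18.90 °C
0.408 Ra = 0.408 × 25.4 = 10.3632 mm/d equivalent
ET₀ = 0.0023 × 10.3632 × (18.90 + 17.8) × √21.0 = 0.0023 × 10.3632 × 36.70 × 4.5826 = 4.0087 mm/d
ETc = Kc × ET₀ = 1.14 × 4.0087 = 4.5699 mm/d
Crop demand D = ETc × 31 d = 4.5699 × 31 = 141.667 mm
Pe = 0.58 × 75.3 = 43.674 mm
D − Pe = 141.667 − 43.674 = 97.993 mm
Gross irrigation = 97.993 / 0.74 = 132.423 mm

132.4 mm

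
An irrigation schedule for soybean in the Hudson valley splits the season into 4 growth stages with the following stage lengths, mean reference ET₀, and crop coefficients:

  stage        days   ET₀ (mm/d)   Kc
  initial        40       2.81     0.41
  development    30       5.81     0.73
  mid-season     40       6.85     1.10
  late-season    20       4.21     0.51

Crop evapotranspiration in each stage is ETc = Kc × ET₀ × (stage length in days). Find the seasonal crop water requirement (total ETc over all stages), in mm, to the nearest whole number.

518 mm

initial: 0.41 × 2.81 × 40 = 46.08 mm
development: 0.73 × 5.81 × 30 = 127.24 mm
mid-season: 1.10 × 6.85 × 40 = 301.40 mm
late-season: 0.51 × 4.21 × 20 = 42.94 mm
Seasonal total = 517.66 mm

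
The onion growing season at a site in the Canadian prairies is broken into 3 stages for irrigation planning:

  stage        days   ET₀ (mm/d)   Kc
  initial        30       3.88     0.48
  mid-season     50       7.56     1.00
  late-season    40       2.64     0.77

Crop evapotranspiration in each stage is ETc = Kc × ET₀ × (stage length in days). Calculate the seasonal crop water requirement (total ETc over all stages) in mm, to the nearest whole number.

initial: 0.48 × 3.88 × 30 = 55.87 mm
mid-season: 1.00 × 7.56 × 50 = 378.00 mm
late-season: 0.77 × 2.64 × 40 = 81.31 mm
Seasonal total = 515.18 mm

515 mm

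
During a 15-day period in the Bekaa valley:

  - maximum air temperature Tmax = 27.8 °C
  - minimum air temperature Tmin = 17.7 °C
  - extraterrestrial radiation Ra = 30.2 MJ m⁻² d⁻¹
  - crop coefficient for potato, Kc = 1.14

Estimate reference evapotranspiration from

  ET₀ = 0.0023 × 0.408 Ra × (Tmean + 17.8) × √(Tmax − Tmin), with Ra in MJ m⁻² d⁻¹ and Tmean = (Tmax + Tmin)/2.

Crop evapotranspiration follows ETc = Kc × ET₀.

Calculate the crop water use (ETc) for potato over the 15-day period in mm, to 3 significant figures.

62.5 mm

Tmean = (27.8 + 17.7)/2 = 22.75 °C
0.408 Ra = 0.408 × 30.2 = 12.3216 mm/d equivalent
ET₀ = 0.0023 × 12.3216 × (22.75 + 17.8) × √10.1 = 0.0023 × 12.3216 × 40.55 × 3.1780 = 3.6521 mm/d
ETc = Kc × ET₀ = 1.14 × 3.6521 = 4.1634 mm/d
Over 15 days: 4.1634 × 15 = 62.451 mm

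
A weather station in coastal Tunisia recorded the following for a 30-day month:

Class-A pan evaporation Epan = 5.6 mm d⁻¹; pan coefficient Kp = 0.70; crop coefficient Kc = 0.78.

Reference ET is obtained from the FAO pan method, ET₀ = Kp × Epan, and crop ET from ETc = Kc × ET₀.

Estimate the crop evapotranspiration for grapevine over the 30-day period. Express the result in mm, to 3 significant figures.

ET₀ = 0.70 × 5.6 = 3.9200 mm/d
ETc = Kc × ET₀ = 0.78 × 3.9200 = 3.0576 mm/d
Over 30 days: 3.0576 × 30 = 91.728 mm

91.7 mm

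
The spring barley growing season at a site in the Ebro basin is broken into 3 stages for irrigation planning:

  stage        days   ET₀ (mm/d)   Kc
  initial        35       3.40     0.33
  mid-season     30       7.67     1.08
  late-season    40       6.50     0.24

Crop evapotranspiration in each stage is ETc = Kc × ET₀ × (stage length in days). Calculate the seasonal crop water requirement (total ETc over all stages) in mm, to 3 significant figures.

initial: 0.33 × 3.40 × 35 = 39.27 mm
mid-season: 1.08 × 7.67 × 30 = 248.51 mm
late-season: 0.24 × 6.50 × 40 = 62.40 mm
Seasonal total = 350.18 mm

350 mm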